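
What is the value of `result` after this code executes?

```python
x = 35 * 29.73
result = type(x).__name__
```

x is float; result = 'float'

'float'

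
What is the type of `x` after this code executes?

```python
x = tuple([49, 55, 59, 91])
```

tuple() constructor returns tuple

tuple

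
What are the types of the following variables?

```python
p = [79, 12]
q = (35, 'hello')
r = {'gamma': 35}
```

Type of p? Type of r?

p is assigned a list literal (square brackets); r is assigned a dict literal ({key: value})

list, dict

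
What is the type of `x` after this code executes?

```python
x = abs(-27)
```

abs() of int returns int

int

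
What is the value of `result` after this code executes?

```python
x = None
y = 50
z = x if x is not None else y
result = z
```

x = None; y = 50; z = 50; result = 50

50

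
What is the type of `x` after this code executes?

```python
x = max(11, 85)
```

max() of ints returns int

int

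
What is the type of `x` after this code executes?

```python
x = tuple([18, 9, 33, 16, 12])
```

tuple() constructor returns tuple

tuple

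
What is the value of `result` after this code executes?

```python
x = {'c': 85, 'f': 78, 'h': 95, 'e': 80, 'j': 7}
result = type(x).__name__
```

x is dict; result = 'dict'

'dict'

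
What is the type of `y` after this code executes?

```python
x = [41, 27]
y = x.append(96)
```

list.append() returns None (mutates in place)

NoneType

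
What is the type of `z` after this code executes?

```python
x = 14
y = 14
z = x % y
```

int % int = int

int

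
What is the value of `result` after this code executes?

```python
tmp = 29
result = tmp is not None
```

tmp = 29; result = True

True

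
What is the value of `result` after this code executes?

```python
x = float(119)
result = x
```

x = 119.0; result = 119.0

119.0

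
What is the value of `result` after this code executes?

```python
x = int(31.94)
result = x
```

x = 31; result = 31

31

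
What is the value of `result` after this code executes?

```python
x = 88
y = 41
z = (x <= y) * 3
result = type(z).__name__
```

x is int; y is int; z is int; result = 'int'

'int'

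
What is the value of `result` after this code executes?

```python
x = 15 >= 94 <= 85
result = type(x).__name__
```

x is bool; result = 'bool'

'bool'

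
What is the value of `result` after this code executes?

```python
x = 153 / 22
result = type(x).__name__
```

x is float; result = 'float'

'float'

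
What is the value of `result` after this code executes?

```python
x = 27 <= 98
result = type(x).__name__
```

x is bool; result = 'bool'

'bool'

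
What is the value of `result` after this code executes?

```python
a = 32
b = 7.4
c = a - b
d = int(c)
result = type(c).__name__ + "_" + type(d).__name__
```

a is int; b is float; c is float; d is int; result = 'float_int'

'float_int'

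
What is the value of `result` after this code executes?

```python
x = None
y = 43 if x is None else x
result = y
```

x = None; y = 43; result = 43

43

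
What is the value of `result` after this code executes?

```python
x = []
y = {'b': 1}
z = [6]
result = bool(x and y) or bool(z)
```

x = []; y = {'b': 1}; z = [6]; result = True

True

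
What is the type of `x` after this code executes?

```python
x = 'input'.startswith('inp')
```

str.startswith() returns bool

bool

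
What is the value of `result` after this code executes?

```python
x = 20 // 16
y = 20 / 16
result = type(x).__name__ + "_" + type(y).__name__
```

x is int; y is float; result = 'int_float'

'int_float'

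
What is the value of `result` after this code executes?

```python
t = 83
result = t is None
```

t = 83; result = False

False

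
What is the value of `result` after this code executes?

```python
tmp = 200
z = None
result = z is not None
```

tmp = 200; z = None; result = False

False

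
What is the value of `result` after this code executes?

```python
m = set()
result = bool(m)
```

m = set(); result = False

False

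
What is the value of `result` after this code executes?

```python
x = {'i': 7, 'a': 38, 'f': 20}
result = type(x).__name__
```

x is dict; result = 'dict'

'dict'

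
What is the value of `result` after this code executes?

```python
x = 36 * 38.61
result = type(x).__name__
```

x is float; result = 'float'

'float'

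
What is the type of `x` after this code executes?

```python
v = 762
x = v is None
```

'is' comparison returns bool

bool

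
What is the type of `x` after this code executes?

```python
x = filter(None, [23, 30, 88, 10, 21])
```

filter() returns a filter object

filter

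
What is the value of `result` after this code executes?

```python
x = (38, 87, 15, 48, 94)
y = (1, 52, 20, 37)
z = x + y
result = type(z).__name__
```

x is tuple; y is tuple; z is tuple; result = 'tuple'

'tuple'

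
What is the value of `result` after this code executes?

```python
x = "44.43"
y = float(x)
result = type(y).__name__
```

x is str; y is float; result = 'float'

'float'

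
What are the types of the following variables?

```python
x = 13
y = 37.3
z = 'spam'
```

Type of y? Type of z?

y is assigned a number with a decimal point, so it is a float; z is assigned a quoted string literal, so it is a str

float, str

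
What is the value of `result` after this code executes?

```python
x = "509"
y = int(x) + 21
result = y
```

x = '509'; y = 530; result = 530

530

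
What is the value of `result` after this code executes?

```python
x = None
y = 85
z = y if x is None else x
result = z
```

x = None; y = 85; z = 85; result = 85

85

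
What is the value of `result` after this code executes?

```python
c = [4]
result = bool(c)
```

c = [4]; result = True

True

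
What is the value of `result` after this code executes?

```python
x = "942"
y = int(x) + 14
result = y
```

x = '942'; y = 956; result = 956

956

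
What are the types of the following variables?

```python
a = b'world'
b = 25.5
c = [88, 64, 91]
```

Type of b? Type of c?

b is assigned a number with a decimal point, so it is a float; c is assigned a list literal (square brackets)

float, list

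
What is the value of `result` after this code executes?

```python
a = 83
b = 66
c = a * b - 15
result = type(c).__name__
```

a is int; b is int; c is int; result = 'int'

'int'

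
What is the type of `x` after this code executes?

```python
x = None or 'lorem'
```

'or' with None returns the other truthy value (str)

str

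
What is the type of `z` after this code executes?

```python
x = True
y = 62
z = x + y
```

bool + int = int (bool is subclass of int)

int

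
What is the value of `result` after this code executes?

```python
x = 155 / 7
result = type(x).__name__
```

x is float; result = 'float'

'float'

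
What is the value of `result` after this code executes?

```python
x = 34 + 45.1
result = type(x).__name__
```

x is float; result = 'float'

'float'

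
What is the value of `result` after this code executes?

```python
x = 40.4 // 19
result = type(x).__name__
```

x is float; result = 'float'

'float'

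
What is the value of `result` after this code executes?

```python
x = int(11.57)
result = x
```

x = 11; result = 11

11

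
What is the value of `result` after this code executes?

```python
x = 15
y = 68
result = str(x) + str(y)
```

x = 15; y = 68; result = '1568'

'1568'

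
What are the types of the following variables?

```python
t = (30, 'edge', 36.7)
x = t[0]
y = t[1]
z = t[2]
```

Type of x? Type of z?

tuple[0] is int; tuple[2] is float

int, float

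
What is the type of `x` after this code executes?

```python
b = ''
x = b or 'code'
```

'or' returns first truthy value (str)

str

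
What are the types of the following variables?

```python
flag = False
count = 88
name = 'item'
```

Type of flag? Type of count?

flag is assigned the constant False, which has type bool; count is assigned a bare integer (no decimal point), so it is an int

bool, int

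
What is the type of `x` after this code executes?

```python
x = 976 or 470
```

'or' returns first truthy value (int)

int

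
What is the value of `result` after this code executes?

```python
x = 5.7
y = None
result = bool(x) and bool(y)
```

x = 5.7; y = None; result = False

False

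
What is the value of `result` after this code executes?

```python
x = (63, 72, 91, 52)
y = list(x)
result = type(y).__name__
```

x is tuple; y is list; result = 'list'

'list'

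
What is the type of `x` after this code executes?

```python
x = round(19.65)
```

round() with no decimal places returns int

int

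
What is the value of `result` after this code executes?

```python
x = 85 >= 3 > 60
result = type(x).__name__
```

x is bool; result = 'bool'

'bool'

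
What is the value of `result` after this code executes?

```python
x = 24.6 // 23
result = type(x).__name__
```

x is float; result = 'float'

'float'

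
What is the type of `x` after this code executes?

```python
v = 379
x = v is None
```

'is' comparison returns bool

bool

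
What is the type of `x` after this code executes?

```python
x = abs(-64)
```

abs() of int returns int

int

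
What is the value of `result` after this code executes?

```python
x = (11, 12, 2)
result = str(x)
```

x = (11, 12, 2); result = '(11, 12, 2)'

'(11, 12, 2)'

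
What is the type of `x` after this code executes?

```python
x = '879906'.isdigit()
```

str.isdigit() returns bool

bool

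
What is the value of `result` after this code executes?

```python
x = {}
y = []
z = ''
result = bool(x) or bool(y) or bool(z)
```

x = {}; y = []; z = ''; result = False

False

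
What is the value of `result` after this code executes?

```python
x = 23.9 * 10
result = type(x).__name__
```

x is float; result = 'float'

'float'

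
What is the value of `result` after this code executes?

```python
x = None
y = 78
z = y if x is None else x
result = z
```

x = None; y = 78; z = 78; result = 78

78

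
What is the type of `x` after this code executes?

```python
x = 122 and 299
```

'and' with truthy values returns last operand (int)

int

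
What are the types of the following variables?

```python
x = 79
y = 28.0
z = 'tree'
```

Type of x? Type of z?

x is assigned a bare integer (no decimal point), so it is an int; z is assigned a quoted string literal, so it is a str

int, str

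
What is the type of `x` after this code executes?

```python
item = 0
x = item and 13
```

'and' returns first falsy value (0 is int)

int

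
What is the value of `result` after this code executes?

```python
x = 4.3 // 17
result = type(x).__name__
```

x is float; result = 'float'

'float'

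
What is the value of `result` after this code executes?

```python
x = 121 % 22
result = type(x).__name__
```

x is int; result = 'int'

'int'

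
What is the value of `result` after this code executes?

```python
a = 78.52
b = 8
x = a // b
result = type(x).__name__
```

a is float; b is int; x is float; result = 'float'

'float'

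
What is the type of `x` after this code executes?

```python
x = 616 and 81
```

'and' with truthy values returns last operand (int)

int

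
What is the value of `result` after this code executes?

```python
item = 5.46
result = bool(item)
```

item = 5.46; result = True

True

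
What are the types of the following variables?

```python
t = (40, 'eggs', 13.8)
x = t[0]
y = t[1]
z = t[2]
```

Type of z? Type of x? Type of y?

tuple[2] is float; tuple[0] is int; tuple[1] is str

float, int, str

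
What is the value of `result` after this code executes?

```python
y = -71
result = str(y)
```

y = -71; result = '-71'

'-71'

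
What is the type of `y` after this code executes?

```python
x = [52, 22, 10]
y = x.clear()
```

list.clear() returns None

NoneType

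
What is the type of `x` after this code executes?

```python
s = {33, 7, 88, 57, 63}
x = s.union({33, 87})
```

set.union() returns a new set

set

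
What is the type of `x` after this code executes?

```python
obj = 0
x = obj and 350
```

'and' returns first falsy value (0 is int)

int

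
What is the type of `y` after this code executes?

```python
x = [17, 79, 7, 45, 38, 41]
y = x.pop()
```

list.pop() returns the popped element

int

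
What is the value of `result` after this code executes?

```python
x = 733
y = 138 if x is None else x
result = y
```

x = 733; y = 733; result = 733

733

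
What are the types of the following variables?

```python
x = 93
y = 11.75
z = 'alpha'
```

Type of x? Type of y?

x is assigned a bare integer (no decimal point), so it is an int; y is assigned a number with a decimal point, so it is a float

int, float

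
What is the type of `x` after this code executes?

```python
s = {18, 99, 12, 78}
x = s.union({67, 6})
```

set.union() returns a new set

set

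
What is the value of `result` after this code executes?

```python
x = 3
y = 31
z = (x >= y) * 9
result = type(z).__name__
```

x is int; y is int; z is int; result = 'int'

'int'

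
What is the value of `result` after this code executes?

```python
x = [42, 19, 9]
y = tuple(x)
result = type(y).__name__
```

x is list; y is tuple; result = 'tuple'

'tuple'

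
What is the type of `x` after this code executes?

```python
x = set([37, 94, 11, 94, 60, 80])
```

set() constructor returns set

set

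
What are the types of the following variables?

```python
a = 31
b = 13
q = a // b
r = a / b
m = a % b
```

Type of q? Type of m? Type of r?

// returns int; % of ints returns int; / returns float

int, int, float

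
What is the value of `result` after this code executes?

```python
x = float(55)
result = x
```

x = 55.0; result = 55.0

55.0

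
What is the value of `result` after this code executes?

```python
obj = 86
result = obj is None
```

obj = 86; result = False

False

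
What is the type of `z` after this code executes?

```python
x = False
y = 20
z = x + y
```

bool + int = int (bool is subclass of int)

int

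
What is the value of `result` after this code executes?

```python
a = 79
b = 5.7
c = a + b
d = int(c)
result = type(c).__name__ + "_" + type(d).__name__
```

a is int; b is float; c is float; d is int; result = 'float_int'

'float_int'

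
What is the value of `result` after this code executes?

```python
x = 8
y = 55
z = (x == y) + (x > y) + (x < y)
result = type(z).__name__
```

x is int; y is int; z is int; result = 'int'

'int'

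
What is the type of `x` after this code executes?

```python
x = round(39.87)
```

round() with no decimal places returns int

int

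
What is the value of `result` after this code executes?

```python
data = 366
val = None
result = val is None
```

data = 366; val = None; result = True

True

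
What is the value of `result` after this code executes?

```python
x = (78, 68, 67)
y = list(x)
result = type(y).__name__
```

x is tuple; y is list; result = 'list'

'list'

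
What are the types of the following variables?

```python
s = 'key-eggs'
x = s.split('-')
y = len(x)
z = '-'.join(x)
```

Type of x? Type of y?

str.split() returns list; len() returns int

list, int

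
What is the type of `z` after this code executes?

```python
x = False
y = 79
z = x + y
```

bool + int = int (bool is subclass of int)

int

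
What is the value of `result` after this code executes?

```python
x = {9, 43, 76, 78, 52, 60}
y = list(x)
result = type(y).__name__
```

x is set; y is list; result = 'list'

'list'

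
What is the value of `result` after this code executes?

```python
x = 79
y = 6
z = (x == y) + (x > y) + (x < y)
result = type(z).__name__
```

x is int; y is int; z is int; result = 'int'

'int'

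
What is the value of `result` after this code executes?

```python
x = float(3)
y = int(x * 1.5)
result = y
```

x = 3.0; y = 4; result = 4

4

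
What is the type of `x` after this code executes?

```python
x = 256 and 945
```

'and' with truthy values returns last operand (int)

int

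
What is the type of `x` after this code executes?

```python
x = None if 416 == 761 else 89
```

416 == 761 is False, so the else branch is taken

int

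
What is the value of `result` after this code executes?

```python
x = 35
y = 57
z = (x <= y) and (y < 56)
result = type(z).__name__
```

x is int; y is int; z is bool; result = 'bool'

'bool'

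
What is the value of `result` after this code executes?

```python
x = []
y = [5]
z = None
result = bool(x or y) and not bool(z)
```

x = []; y = [5]; z = None; result = True

True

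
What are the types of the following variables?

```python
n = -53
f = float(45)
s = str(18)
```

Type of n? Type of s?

n is assigned a bare integer (no decimal point), so it is an int; s is assigned the result of calling str(), which returns a str

int, str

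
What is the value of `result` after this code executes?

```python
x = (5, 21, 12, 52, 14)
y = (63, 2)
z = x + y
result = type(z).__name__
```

x is tuple; y is tuple; z is tuple; result = 'tuple'

'tuple'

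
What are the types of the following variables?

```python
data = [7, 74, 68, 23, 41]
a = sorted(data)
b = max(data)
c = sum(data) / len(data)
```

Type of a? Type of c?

sorted() returns list; int / int = float

list, float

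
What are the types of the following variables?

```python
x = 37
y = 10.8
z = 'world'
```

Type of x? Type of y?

x is assigned a bare integer (no decimal point), so it is an int; y is assigned a number with a decimal point, so it is a float

int, float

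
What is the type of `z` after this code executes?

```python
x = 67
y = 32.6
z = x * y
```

int * float = float

float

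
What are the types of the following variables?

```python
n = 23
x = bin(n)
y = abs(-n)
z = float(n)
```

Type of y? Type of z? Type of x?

abs() of int returns int; float() returns float; bin() returns str

int, float, str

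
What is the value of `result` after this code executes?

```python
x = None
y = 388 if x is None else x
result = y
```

x = None; y = 388; result = 388

388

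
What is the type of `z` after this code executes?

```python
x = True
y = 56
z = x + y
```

bool + int = int (bool is subclass of int)

int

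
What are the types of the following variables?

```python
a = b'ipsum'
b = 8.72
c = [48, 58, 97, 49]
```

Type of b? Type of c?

b is assigned a number with a decimal point, so it is a float; c is assigned a list literal (square brackets)

float, list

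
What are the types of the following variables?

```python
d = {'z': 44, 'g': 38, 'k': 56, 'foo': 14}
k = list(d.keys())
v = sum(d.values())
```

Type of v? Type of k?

sum of ints is int; list() converts to list

int, list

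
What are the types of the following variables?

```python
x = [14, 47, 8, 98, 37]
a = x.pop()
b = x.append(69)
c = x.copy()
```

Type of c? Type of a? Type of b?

copy() returns list; pop() returns element; append() returns None

list, int, NoneType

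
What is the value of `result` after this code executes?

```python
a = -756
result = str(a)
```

a = -756; result = '-756'

'-756'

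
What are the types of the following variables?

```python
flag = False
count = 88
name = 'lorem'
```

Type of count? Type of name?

count is assigned a bare integer (no decimal point), so it is an int; name is assigned a quoted string literal, so it is a str

int, str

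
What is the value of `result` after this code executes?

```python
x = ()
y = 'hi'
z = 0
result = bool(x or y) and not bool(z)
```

x = (); y = 'hi'; z = 0; result = True

True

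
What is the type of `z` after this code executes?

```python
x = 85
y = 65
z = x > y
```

Comparison returns bool

bool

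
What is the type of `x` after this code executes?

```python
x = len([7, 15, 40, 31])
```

len() always returns int

int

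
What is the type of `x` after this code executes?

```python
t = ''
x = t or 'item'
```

'or' returns first truthy value (str)

str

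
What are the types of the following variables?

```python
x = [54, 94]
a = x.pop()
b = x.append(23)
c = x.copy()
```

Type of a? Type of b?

pop() returns element; append() returns None

int, NoneType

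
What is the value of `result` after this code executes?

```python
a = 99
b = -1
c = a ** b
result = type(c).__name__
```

a is int; b is int; c is float; result = 'float'

'float'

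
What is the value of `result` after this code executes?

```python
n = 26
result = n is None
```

n = 26; result = False

False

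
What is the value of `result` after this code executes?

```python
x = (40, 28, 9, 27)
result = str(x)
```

x = (40, 28, 9, 27); result = '(40, 28, 9, 27)'

'(40, 28, 9, 27)'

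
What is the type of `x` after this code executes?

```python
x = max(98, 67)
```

max() of ints returns int

int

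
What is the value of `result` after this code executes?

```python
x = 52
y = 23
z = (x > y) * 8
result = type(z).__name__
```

x is int; y is int; z is int; result = 'int'

'int'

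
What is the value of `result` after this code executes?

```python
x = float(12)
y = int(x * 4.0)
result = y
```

x = 12.0; y = 48; result = 48

48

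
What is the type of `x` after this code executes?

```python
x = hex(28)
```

hex() returns str representation

str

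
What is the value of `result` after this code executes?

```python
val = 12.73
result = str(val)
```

val = 12.73; result = '12.73'

'12.73'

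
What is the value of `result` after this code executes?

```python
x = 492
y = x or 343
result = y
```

x = 492; y = 492; result = 492

492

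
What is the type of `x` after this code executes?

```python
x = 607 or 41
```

'or' returns first truthy value (int)

int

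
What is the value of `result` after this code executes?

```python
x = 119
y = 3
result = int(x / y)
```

x = 119; y = 3; result = 39

39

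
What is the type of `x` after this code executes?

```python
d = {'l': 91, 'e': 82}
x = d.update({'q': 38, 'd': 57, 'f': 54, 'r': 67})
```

dict.update() returns None

NoneType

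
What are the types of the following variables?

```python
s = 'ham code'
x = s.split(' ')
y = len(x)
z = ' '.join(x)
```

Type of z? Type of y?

str.join() returns str; len() returns int

str, int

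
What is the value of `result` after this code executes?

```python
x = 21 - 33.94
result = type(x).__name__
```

x is float; result = 'float'

'float'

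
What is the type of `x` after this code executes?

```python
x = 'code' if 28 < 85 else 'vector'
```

Both branches of conditional are str

str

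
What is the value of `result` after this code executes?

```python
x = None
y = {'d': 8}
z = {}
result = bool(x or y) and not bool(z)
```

x = None; y = {'d': 8}; z = {}; result = True

True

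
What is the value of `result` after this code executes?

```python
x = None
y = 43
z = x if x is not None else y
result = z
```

x = None; y = 43; z = 43; result = 43

43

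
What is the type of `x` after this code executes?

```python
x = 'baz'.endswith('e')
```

str.endswith() returns bool

bool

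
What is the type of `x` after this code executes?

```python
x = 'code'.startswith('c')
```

str.startswith() returns bool

bool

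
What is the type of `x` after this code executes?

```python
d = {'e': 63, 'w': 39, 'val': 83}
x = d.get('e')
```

dict.get() returns value type when found

int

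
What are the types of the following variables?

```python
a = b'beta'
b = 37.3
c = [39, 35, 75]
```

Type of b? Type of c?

b is assigned a number with a decimal point, so it is a float; c is assigned a list literal (square brackets)

float, list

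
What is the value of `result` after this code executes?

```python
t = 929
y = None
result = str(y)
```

t = 929; y = None; result = 'None'

'None'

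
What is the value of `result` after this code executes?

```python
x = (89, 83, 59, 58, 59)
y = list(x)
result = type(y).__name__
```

x is tuple; y is list; result = 'list'

'list'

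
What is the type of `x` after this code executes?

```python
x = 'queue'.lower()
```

str.lower() returns str

str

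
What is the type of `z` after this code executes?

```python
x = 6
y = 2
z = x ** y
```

positive int ** positive int = int

int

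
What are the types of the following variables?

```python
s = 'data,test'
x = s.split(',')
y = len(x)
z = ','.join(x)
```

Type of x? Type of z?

str.split() returns list; str.join() returns str

list, str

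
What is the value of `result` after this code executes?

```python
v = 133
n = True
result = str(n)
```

v = 133; n = True; result = 'True'

'True'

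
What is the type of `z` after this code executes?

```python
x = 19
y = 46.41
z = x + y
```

int + float = float

float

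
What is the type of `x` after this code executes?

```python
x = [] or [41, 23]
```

'or' returns first truthy value (list)

list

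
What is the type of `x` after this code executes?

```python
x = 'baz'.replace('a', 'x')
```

str.replace() returns str

str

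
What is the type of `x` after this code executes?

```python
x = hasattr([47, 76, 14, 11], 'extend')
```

hasattr() returns bool

bool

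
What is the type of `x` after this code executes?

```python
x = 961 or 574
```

'or' returns first truthy value (int)

int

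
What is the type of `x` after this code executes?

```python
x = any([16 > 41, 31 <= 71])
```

any() returns bool

bool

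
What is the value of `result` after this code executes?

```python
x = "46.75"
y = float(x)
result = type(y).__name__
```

x is str; y is float; result = 'float'

'float'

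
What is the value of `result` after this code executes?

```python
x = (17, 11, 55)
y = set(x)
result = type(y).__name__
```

x is tuple; y is set; result = 'set'

'set'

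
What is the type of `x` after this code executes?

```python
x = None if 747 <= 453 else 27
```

747 <= 453 is False, so the else branch is taken

int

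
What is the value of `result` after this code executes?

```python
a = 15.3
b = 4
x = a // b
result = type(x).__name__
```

a is float; b is int; x is float; result = 'float'

'float'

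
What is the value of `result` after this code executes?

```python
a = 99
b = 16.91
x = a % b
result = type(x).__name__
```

a is int; b is float; x is float; result = 'float'

'float'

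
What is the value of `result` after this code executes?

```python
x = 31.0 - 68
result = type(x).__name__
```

x is float; result = 'float'

'float'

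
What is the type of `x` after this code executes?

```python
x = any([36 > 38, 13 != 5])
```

any() returns bool

bool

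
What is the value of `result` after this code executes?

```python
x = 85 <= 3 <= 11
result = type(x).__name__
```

x is bool; result = 'bool'

'bool'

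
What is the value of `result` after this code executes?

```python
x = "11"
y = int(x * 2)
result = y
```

x = '11'; y = 1111; result = 1111

1111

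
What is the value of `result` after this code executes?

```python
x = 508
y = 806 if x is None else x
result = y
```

x = 508; y = 508; result = 508

508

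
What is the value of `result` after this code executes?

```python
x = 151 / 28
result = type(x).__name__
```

x is float; result = 'float'

'float'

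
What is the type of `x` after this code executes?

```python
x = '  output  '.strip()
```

str.strip() returns str

str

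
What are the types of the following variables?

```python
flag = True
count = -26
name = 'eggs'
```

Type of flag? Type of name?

flag is assigned the constant True, which has type bool; name is assigned a quoted string literal, so it is a str

bool, str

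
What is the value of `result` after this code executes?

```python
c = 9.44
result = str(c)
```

c = 9.44; result = '9.44'

'9.44'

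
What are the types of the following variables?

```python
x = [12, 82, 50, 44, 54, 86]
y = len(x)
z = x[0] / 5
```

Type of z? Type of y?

int / int = float; len() returns int

float, int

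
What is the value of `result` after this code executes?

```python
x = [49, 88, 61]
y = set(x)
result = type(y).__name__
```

x is list; y is set; result = 'set'

'set'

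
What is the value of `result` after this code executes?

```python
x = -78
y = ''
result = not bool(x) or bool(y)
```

x = -78; y = ''; result = False

False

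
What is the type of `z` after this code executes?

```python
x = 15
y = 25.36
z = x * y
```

int * float = float

float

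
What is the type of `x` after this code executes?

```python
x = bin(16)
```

bin() returns str representation

str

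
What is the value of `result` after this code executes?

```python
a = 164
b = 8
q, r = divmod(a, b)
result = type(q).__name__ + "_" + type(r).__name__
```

a is int; b is int; q is int; r is int; result = 'int_int'

'int_int'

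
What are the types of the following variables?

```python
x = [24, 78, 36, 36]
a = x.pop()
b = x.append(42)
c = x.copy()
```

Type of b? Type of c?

append() returns None; copy() returns list

NoneType, list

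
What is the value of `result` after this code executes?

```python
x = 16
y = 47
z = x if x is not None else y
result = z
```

x = 16; y = 47; z = 16; result = 16

16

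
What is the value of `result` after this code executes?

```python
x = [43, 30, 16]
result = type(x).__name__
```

x is list; result = 'list'

'list'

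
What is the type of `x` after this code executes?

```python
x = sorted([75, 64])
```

sorted() always returns list

list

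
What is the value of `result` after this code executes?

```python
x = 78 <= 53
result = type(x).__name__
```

x is bool; result = 'bool'

'bool'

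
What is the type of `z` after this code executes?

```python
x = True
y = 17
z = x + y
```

bool + int = int (bool is subclass of int)

int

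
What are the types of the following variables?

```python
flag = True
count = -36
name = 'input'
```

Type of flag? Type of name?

flag is assigned the constant True, which has type bool; name is assigned a quoted string literal, so it is a str

bool, str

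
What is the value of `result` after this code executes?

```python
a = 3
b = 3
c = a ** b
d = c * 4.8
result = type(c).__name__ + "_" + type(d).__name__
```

a is int; b is int; c is int; d is float; result = 'int_float'

'int_float'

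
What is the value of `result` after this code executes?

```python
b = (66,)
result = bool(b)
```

b = (66,); result = True

True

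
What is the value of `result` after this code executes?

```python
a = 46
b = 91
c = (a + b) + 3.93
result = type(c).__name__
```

a is int; b is int; c is float; result = 'float'

'float'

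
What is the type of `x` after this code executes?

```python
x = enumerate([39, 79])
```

enumerate() returns an enumerate object

enumerate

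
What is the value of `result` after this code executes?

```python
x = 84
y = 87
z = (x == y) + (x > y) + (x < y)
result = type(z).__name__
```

x is int; y is int; z is int; result = 'int'

'int'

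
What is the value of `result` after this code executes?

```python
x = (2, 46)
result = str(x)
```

x = (2, 46); result = '(2, 46)'

'(2, 46)'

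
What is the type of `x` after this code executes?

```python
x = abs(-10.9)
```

abs() of float returns float

float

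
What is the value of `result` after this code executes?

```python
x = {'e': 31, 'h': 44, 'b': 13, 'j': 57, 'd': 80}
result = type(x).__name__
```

x is dict; result = 'dict'

'dict'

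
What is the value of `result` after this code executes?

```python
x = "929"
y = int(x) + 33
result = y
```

x = '929'; y = 962; result = 962

962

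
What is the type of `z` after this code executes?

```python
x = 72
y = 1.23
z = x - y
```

int - float = float

float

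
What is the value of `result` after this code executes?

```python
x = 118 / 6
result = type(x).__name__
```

x is float; result = 'float'

'float'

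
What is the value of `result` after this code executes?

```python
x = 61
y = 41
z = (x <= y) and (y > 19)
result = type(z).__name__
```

x is int; y is int; z is bool; result = 'bool'

'bool'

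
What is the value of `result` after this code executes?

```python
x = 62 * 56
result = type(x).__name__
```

x is int; result = 'int'

'int'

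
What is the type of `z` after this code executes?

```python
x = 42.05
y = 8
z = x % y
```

float % int = float

float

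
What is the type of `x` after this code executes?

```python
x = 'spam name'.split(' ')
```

str.split() returns list

list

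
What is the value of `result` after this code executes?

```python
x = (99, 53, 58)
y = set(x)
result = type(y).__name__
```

x is tuple; y is set; result = 'set'

'set'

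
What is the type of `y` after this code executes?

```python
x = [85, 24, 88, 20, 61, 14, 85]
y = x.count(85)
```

list.count() returns int

int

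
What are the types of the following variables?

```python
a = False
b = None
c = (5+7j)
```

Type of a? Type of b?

a is assigned the constant False, which has type bool; b is assigned None, whose type is NoneType

bool, NoneType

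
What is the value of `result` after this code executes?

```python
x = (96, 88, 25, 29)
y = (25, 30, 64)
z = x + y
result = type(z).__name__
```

x is tuple; y is tuple; z is tuple; result = 'tuple'

'tuple'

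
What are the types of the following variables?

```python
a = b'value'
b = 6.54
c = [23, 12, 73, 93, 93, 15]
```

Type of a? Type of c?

a is assigned a bytes literal (b'...' prefix); c is assigned a list literal (square brackets)

bytes, list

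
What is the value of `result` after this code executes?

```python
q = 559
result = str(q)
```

q = 559; result = '559'

'559'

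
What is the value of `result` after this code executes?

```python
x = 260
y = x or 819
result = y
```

x = 260; y = 260; result = 260

260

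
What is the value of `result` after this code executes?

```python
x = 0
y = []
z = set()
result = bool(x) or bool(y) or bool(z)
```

x = 0; y = []; z = set(); result = False

False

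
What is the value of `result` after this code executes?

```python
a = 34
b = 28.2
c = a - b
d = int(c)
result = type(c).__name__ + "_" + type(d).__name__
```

a is int; b is float; c is float; d is int; result = 'float_int'

'float_int'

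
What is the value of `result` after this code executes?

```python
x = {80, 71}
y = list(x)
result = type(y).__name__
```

x is set; y is list; result = 'list'

'list'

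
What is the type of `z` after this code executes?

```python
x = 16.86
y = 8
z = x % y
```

float % int = float

float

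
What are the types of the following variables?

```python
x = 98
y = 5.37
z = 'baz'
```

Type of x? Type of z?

x is assigned a bare integer (no decimal point), so it is an int; z is assigned a quoted string literal, so it is a str

int, str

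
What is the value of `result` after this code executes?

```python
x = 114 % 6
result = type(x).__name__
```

x is int; result = 'int'

'int'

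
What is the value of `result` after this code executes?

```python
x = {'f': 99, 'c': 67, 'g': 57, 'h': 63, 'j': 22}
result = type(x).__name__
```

x is dict; result = 'dict'

'dict'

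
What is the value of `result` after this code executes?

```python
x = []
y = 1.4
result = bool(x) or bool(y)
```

x = []; y = 1.4; result = True

True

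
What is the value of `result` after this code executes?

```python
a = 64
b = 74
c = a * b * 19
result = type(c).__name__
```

a is int; b is int; c is int; result = 'int'

'int'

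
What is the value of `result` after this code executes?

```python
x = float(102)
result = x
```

x = 102.0; result = 102.0

102.0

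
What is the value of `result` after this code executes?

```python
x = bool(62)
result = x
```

x = True; result = True

True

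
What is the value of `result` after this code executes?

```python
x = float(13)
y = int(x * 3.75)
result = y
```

x = 13.0; y = 48; result = 48

48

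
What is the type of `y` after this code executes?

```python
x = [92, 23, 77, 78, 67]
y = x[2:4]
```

Slicing a list returns a list

list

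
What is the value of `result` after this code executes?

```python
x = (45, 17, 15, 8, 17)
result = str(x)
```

x = (45, 17, 15, 8, 17); result = '(45, 17, 15, 8, 17)'

'(45, 17, 15, 8, 17)'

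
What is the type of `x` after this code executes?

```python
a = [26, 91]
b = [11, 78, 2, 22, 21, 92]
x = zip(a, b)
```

zip() returns a zip object

zip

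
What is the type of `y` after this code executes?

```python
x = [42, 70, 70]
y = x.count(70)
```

list.count() returns int

int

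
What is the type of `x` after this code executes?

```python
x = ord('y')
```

ord() returns int (code point)

int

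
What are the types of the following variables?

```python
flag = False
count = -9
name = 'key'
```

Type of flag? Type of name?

flag is assigned the constant False, which has type bool; name is assigned a quoted string literal, so it is a str

bool, str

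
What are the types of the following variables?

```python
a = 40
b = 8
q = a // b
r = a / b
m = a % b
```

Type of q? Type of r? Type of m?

// returns int; / returns float; % of ints returns int

int, float, int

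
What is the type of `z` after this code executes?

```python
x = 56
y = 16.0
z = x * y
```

int * float = float

float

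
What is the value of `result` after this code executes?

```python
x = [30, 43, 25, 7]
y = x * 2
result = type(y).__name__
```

x is list; y is list; result = 'list'

'list'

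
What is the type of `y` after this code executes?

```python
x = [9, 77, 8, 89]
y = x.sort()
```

list.sort() returns None (mutates in place)

NoneType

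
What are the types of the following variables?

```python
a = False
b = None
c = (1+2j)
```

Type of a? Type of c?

a is assigned the constant False, which has type bool; c is assigned (1+2j), an int plus an imaginary literal (j suffix), which evaluates to complex

bool, complex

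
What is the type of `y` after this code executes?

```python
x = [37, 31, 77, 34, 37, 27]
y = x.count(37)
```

list.count() returns int

int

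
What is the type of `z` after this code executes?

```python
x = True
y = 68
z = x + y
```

bool + int = int (bool is subclass of int)

int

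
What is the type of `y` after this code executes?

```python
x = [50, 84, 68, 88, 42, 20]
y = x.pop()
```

list.pop() returns the popped element

int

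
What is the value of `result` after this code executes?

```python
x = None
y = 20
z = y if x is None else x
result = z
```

x = None; y = 20; z = 20; result = 20

20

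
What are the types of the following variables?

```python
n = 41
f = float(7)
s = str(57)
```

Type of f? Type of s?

f is assigned the result of calling float(), which returns a float; s is assigned the result of calling str(), which returns a str

float, str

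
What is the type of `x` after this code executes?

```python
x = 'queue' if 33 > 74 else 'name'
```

Both branches of conditional are str

str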